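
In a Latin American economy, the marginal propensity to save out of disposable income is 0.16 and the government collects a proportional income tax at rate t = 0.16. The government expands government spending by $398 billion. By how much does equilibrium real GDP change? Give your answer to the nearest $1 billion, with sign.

+$1,352 billion

MPC = 1 − MPS = 1 − 0.16 = 0.84.
Government-spending multiplier = 1/(1 − c(1−t)) = 1/(1 − 0.84×0.84) = 1/0.2944 ≈ 3.397.
ΔY = k × ΔG = (+$398 billion) / 0.2944 ≈ +$1,352 billion.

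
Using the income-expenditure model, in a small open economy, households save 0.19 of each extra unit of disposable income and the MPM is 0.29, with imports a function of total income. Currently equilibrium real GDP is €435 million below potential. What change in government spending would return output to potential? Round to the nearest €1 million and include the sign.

+€209 million

MPC = 1 − MPS = 1 − 0.19 = 0.81.
Spending multiplier = 1/(1 − c + m) = 1/(1 − 0.81 + 0.29) = 1/0.48 ≈ 2.083.
Need ΔY = +€435 million, so ΔG = ΔY/k = (+€435 million) × 0.48 ≈ +€209 million.
The government should increase government spending by €209 million.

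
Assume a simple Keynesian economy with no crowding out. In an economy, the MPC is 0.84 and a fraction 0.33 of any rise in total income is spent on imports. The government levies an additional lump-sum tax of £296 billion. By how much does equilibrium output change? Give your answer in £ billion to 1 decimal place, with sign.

−£507.4 billion

A lump-sum tax change of +£296 billion shifts disposable income by −£296 billion; first-round consumption changes by −c × ΔT = −0.84 × (+£296 billion) = −£248.64 billion.
Expenditure multiplier = 1/(1 − c + m) = 1/(1 − 0.84 + 0.33) = 1/0.49 ≈ 2.041.
The tax multiplier is −c × k ≈ −1.714, so ΔY = k × (−c·ΔT) = (−£248.64 billion) / 0.49 ≈ −£507.4 billion.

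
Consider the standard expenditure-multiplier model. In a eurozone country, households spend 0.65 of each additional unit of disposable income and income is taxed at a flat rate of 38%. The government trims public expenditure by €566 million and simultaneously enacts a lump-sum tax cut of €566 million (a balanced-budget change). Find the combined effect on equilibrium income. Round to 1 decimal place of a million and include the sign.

Expenditure multiplier = 1/(1 − c(1−t)) = 1/(1 − 0.65×0.62) = 1/0.597 ≈ 1.675.
ΔG contributes k·ΔG = (−€566 million) / 0.597 ≈ −€948.1 million.
ΔT of −€566 million changes first-round spending by −c·ΔT = +€367.9 million, contributing k·(−c·ΔT) = (+€367.9 million) / 0.597 ≈ +€616.2 million.
Net ΔY = k(ΔG − c·ΔT) = (−€198.1 million) / 0.597 ≈ −€331.8 million.

−€331.8 million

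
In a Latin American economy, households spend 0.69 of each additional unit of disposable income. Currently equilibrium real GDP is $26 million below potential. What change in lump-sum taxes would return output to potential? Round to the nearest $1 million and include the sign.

Spending multiplier = 1/(1 − MPC) = 1/(1 − 0.69) = 1/0.31 ≈ 3.226.
Tax multiplier = −c·k = −0.69/0.31 ≈ −2.226. Need ΔY = +$26 million, so ΔT = ΔY/(−c·k) = −(+$26 million) × 0.31 / 0.69 ≈ −$12 million.
The government should cut lump-sum taxes by $12 million.

−$12 million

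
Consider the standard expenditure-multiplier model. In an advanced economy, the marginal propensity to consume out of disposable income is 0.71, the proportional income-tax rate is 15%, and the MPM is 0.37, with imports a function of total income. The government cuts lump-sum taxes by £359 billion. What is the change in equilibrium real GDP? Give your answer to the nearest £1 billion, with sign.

+£333 billion

A lump-sum tax change of −£359 billion shifts disposable income by +£359 billion; first-round consumption changes by −c × ΔT = −0.71 × (−£359 billion) = +£254.89 billion.
Expenditure multiplier = 1/(1 − c(1−t) + m) = 1/(1 − 0.71×0.85 + 0.37) = 1/0.7665 ≈ 1.305.
The tax multiplier is −c × k ≈ −0.926, so ΔY = k × (−c·ΔT) = (+£254.89 billion) / 0.7665 ≈ +£333 billion.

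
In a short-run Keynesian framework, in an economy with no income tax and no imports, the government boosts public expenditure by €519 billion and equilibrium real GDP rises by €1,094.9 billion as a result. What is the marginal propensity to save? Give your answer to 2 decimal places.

Implied spending multiplier k = ΔY/ΔG = 1,094.9/519 ≈ 2.1096.
Since k = 1/(1 − MPC), MPC = 1 − 1/k = 1 − ΔG/ΔY = 1 − 519/1,094.9 ≈ 0.53.
MPS = 1 − MPC = 0.47.

0.47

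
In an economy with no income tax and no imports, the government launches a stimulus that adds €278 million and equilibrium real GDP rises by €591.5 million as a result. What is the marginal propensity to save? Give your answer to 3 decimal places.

0.470

Implied spending multiplier k = ΔY/ΔG = 591.5/278 ≈ 2.1277.
Since k = 1/(1 − MPC), MPC = 1 − 1/k = 1 − ΔG/ΔY = 1 − 278/591.5 ≈ 0.530.
MPS = 1 − MPC = 0.470.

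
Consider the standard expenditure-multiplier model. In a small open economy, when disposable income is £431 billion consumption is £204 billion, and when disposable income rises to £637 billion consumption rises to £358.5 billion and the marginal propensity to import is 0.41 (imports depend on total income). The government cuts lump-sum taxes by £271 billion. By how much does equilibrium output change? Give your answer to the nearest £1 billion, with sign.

+£308 billion

MPC = ΔC/ΔYd = (358.5 − 204)/(637 − 431) = 154.5/206 = 0.75.
A lump-sum tax change of −£271 billion shifts disposable income by +£271 billion; first-round consumption changes by −c × ΔT = −0.75 × (−£271 billion) = +£203.25 billion.
Expenditure multiplier = 1/(1 − c + m) = 1/(1 − 0.75 + 0.41) = 1/0.66 ≈ 1.515.
The tax multiplier is −c × k ≈ −1.136, so ΔY = k × (−c·ΔT) = (+£203.25 billion) / 0.66 ≈ +£308 billion.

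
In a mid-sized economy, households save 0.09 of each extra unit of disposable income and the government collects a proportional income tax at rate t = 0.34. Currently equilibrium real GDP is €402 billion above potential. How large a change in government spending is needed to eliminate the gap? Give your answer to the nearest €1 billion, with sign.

MPC = 1 − MPS = 1 − 0.09 = 0.91.
Spending multiplier = 1/(1 − c(1−t)) = 1/(1 − 0.91×0.66) = 1/0.3994 ≈ 2.504.
Need ΔY = −€402 billion, so ΔG = ΔY/k = (−€402 billion) × 0.3994 ≈ −€161 billion.
The government should cut government spending by €161 billion.

−€161 billion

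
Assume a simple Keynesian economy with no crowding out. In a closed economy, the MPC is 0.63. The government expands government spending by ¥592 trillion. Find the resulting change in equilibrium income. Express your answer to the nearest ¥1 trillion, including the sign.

Government-spending multiplier = 1/(1 − MPC) = 1/(1 − 0.63) = 1/0.37 ≈ 2.703.
ΔY = k × ΔG = (+¥592 trillion) / 0.37 = +¥1,600 trillion.

+¥1,600 trillion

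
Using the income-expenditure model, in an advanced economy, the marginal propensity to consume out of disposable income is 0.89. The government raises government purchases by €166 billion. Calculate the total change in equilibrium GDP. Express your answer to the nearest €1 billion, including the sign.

Government-spending multiplier = 1/(1 − MPC) = 1/(1 − 0.89) = 1/0.11 ≈ 9.091.
ΔY = k × ΔG = (+€166 billion) / 0.11 ≈ +€1,509 billion.

+€1,509 billion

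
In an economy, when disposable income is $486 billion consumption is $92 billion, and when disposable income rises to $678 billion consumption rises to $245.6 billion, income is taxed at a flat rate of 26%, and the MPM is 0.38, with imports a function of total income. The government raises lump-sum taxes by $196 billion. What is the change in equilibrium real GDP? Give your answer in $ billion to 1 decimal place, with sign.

MPC = ΔC/ΔYd = (245.6 − 92)/(678 − 486) = 153.6/192 = 0.8.
A lump-sum tax change of +$196 billion shifts disposable income by −$196 billion; first-round consumption changes by −c × ΔT = −0.8 × (+$196 billion) = −$156.8 billion.
Expenditure multiplier = 1/(1 − c(1−t) + m) = 1/(1 − 0.8×0.74 + 0.38) = 1/0.788 ≈ 1.269.
The tax multiplier is −c × k ≈ −1.015, so ΔY = k × (−c·ΔT) = (−$156.8 billion) / 0.788 ≈ −$199 billion.

−$199.0 billion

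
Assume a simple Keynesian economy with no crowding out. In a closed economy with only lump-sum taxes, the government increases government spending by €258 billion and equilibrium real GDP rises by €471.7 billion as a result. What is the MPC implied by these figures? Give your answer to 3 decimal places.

0.453

Implied spending multiplier k = ΔY/ΔG = 471.7/258 ≈ 1.8283.
Since k = 1/(1 − MPC), MPC = 1 − 1/k = 1 − ΔG/ΔY = 1 − 258/471.7 ≈ 0.453.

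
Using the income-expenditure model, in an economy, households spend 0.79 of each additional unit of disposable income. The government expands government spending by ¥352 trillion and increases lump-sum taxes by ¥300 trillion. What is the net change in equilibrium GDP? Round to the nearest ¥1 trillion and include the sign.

+¥548 trillion

Expenditure multiplier = 1/(1 − MPC) = 1/(1 − 0.79) = 1/0.21 ≈ 4.762.
ΔG contributes k·ΔG = (+¥352 trillion) / 0.21 ≈ +¥1,676.2 trillion.
ΔT of +¥300 trillion changes first-round spending by −c·ΔT = −¥237 trillion, contributing k·(−c·ΔT) = (−¥237 trillion) / 0.21 ≈ −¥1,128.6 trillion.
Net ΔY = k(ΔG − c·ΔT) = (+¥115 trillion) / 0.21 ≈ +¥548 trillion.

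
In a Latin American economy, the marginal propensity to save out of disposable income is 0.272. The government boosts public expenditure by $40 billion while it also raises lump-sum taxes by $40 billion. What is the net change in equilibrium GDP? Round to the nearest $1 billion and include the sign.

MPC = 1 − MPS = 1 − 0.272 = 0.728.
Expenditure multiplier = 1/(1 − MPC) = 1/(1 − 0.728) = 1/0.272 ≈ 3.676.
ΔG contributes k·ΔG = (+$40 billion) / 0.272 ≈ +$147.1 billion.
ΔT of +$40 billion changes first-round spending by −c·ΔT = −$29.12 billion, contributing k·(−c·ΔT) = (−$29.12 billion) / 0.272 ≈ −$107.1 billion.
With ΔG = ΔT and no other leakages, the balanced-budget multiplier is 1, so ΔY = ΔG = +$40 billion.

+$40 billion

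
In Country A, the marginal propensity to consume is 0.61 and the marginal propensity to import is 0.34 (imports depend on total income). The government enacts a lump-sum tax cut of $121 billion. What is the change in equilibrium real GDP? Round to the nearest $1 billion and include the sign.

A lump-sum tax change of −$121 billion shifts disposable income by +$121 billion; first-round consumption changes by −c × ΔT = −0.61 × (−$121 billion) = +$73.81 billion.
Expenditure multiplier = 1/(1 − c + m) = 1/(1 − 0.61 + 0.34) = 1/0.73 ≈ 1.37.
The tax multiplier is −c × k ≈ −0.836, so ΔY = k × (−c·ΔT) = (+$73.81 billion) / 0.73 ≈ +$101 billion.

+$101 billion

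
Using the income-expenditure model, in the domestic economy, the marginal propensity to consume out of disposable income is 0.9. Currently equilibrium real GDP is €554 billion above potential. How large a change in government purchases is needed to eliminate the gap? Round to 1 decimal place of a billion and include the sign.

Spending multiplier = 1/(1 − MPC) = 1/(1 − 0.9) = 1/0.1 = 10.
Need ΔY = −€554 billion, so ΔG = ΔY/k = (−€554 billion) × 0.1 = −€55.4 billion.
The government should cut government purchases by €55.4 billion.

−€55.4 billion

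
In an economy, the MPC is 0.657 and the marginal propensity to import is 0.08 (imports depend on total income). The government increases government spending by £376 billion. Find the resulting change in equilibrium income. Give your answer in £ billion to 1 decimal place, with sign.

Expenditure multiplier = 1/(1 − c + m) = 1/(1 − 0.657 + 0.08) = 1/0.423 ≈ 2.364.
ΔY = k × ΔG = (+£376 billion) / 0.423 ≈ +£888.9 billion.

+£888.9 billion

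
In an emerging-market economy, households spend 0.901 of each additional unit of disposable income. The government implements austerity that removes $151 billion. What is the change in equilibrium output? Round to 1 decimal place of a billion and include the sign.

Spending multiplier = 1/(1 − MPC) = 1/(1 − 0.901) = 1/0.099 ≈ 10.101.
ΔY = k × ΔG = (−$151 billion) / 0.099 ≈ −$1,525.3 billion.

−$1,525.3 billion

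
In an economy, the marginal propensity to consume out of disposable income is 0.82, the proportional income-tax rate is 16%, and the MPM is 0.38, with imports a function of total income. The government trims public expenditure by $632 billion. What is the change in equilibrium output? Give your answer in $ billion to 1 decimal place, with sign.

−$914.4 billion

Spending multiplier = 1/(1 − c(1−t) + m) = 1/(1 − 0.82×0.84 + 0.38) = 1/0.6912 ≈ 1.447.
ΔY = k × ΔG = (−$632 billion) / 0.6912 ≈ −$914.4 billion.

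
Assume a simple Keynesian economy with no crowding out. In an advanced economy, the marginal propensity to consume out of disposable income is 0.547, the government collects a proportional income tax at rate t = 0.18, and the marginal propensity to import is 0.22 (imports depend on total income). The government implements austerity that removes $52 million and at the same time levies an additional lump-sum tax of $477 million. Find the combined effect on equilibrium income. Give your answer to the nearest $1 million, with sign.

−$406 million

Expenditure multiplier = 1/(1 − c(1−t) + m) = 1/(1 − 0.547×0.82 + 0.22) = 1/0.77146 ≈ 1.296.
ΔG contributes k·ΔG = (−$52 million) / 0.77146 ≈ −$67.4 million.
ΔT of +$477 million changes first-round spending by −c·ΔT = −$260.919 million, contributing k·(−c·ΔT) = (−$260.919 million) / 0.77146 ≈ −$338.2 million.
Net ΔY = k(ΔG − c·ΔT) = (−$312.919 million) / 0.77146 ≈ −$406 million.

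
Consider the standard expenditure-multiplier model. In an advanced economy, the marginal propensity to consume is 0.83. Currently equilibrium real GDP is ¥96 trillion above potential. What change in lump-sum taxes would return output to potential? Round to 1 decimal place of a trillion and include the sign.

+¥19.7 trillion

Spending multiplier = 1/(1 − MPC) = 1/(1 − 0.83) = 1/0.17 ≈ 5.882.
Tax multiplier = −c·k = −0.83/0.17 ≈ −4.882. Need ΔY = −¥96 trillion, so ΔT = ΔY/(−c·k) = −(−¥96 trillion) × 0.17 / 0.83 ≈ +¥19.7 trillion.
The government should raise lump-sum taxes by ¥19.7 trillion.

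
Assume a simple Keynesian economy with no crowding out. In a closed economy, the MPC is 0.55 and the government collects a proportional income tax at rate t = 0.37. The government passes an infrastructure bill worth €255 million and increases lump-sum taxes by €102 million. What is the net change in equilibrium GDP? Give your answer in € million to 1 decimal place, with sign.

Expenditure multiplier = 1/(1 − c(1−t)) = 1/(1 − 0.55×0.63) = 1/0.6535 ≈ 1.53.
ΔG contributes k·ΔG = (+€255 million) / 0.6535 ≈ +€390.2 million.
ΔT of +€102 million changes first-round spending by −c·ΔT = −€56.1 million, contributing k·(−c·ΔT) = (−€56.1 million) / 0.6535 ≈ −€85.8 million.
Net ΔY = k(ΔG − c·ΔT) = (+€198.9 million) / 0.6535 ≈ +€304.4 million.

+€304.4 million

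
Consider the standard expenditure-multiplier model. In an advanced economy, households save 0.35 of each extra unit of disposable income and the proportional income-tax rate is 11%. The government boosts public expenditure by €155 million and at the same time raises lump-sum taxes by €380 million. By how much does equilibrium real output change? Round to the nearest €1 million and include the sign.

−€218 million

MPC = 1 − MPS = 1 − 0.35 = 0.65.
Expenditure multiplier = 1/(1 − c(1−t)) = 1/(1 − 0.65×0.89) = 1/0.4215 ≈ 2.372.
ΔG contributes k·ΔG = (+€155 million) / 0.4215 ≈ +€367.7 million.
ΔT of +€380 million changes first-round spending by −c·ΔT = −€247 million, contributing k·(−c·ΔT) = (−€247 million) / 0.4215 ≈ −€586 million.
Net ΔY = k(ΔG − c·ΔT) = (−€92 million) / 0.4215 ≈ −€218 million.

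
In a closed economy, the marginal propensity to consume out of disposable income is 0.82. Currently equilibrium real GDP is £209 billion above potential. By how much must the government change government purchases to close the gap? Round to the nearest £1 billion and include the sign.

−£38 billion

Spending multiplier = 1/(1 − MPC) = 1/(1 − 0.82) = 1/0.18 ≈ 5.556.
Need ΔY = −£209 billion, so ΔG = ΔY/k = (−£209 billion) × 0.18 ≈ −£38 billion.
The government should cut government purchases by £38 billion.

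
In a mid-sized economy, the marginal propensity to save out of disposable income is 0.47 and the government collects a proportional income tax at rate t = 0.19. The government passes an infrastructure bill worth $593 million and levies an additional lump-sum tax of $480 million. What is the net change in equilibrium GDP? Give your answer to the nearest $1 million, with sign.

MPC = 1 − MPS = 1 − 0.47 = 0.53.
Expenditure multiplier = 1/(1 − c(1−t)) = 1/(1 − 0.53×0.81) = 1/0.5707 ≈ 1.752.
ΔG contributes k·ΔG = (+$593 million) / 0.5707 ≈ +$1,039.1 million.
ΔT of +$480 million changes first-round spending by −c·ΔT = −$254.4 million, contributing k·(−c·ΔT) = (−$254.4 million) / 0.5707 ≈ −$445.8 million.
Net ΔY = k(ΔG − c·ΔT) = (+$338.6 million) / 0.5707 ≈ +$593 million.

+$593 million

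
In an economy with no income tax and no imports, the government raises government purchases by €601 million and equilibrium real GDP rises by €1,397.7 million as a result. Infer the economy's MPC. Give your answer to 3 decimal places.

0.570

Implied spending multiplier k = ΔY/ΔG = 1,397.7/601 ≈ 2.3256.
Since k = 1/(1 − MPC), MPC = 1 − 1/k = 1 − ΔG/ΔY = 1 − 601/1,397.7 ≈ 0.570.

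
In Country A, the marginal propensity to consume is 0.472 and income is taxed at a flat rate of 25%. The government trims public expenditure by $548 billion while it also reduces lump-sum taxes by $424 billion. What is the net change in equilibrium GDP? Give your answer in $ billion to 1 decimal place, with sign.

Expenditure multiplier = 1/(1 − c(1−t)) = 1/(1 − 0.472×0.75) = 1/0.646 ≈ 1.548.
ΔG contributes k·ΔG = (−$548 billion) / 0.646 ≈ −$848.3 billion.
ΔT of −$424 billion changes first-round spending by −c·ΔT = +$200.128 billion, contributing k·(−c·ΔT) = (+$200.128 billion) / 0.646 ≈ +$309.8 billion.
Net ΔY = k(ΔG − c·ΔT) = (−$347.872 billion) / 0.646 ≈ −$538.5 billion.

−$538.5 billion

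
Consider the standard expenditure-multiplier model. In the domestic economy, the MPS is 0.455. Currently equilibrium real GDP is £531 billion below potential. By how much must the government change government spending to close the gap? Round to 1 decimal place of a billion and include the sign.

+£241.6 billion

MPC = 1 − MPS = 1 − 0.455 = 0.545.
Spending multiplier = 1/(1 − MPC) = 1/(1 − 0.545) = 1/0.455 ≈ 2.198.
Need ΔY = +£531 billion, so ΔG = ΔY/k = (+£531 billion) × 0.455 ≈ +£241.6 billion.
The government should increase government spending by £241.6 billion.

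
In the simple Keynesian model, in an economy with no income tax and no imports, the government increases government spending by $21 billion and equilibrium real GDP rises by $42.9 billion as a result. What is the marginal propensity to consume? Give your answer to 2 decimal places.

Implied spending multiplier k = ΔY/ΔG = 42.9/21 ≈ 2.0429.
Since k = 1/(1 − MPC), MPC = 1 − 1/k = 1 − ΔG/ΔY = 1 − 21/42.9 ≈ 0.51.

0.51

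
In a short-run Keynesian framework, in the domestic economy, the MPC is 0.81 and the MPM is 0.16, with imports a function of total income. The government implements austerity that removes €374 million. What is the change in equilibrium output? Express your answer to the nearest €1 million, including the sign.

Government-spending multiplier = 1/(1 − c + m) = 1/(1 − 0.81 + 0.16) = 1/0.35 ≈ 2.857.
ΔY = k × ΔG = (−€374 million) / 0.35 ≈ −€1,069 million.

−€1,069 million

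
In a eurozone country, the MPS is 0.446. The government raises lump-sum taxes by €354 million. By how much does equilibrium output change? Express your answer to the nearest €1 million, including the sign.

MPC = 1 − MPS = 1 − 0.446 = 0.554.
A lump-sum tax change of +€354 million shifts disposable income by −€354 million; first-round consumption changes by −c × ΔT = −0.554 × (+€354 million) = −€196.116 million.
Expenditure multiplier = 1/(1 − MPC) = 1/(1 − 0.554) = 1/0.446 ≈ 2.242.
The tax multiplier is −c × k ≈ −1.242, so ΔY = k × (−c·ΔT) = (−€196.116 million) / 0.446 ≈ −€440 million.

−€440 million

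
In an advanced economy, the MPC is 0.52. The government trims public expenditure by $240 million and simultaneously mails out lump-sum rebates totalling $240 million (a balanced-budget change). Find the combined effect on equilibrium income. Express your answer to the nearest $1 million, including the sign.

−$240 million

Expenditure multiplier = 1/(1 − MPC) = 1/(1 − 0.52) = 1/0.48 ≈ 2.083.
ΔG contributes k·ΔG = (−$240 million) / 0.48 = −$500 million.
ΔT of −$240 million changes first-round spending by −c·ΔT = +$124.8 million, contributing k·(−c·ΔT) = (+$124.8 million) / 0.48 = +$260 million.
With ΔG = ΔT and no other leakages, the balanced-budget multiplier is 1, so ΔY = ΔG = −$240 million.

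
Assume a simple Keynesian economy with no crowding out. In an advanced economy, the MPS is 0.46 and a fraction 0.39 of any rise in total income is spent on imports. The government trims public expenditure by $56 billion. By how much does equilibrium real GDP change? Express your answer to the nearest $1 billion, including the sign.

MPC = 1 − MPS = 1 − 0.46 = 0.54.
Spending multiplier = 1/(1 − c + m) = 1/(1 − 0.54 + 0.39) = 1/0.85 ≈ 1.176.
ΔY = k × ΔG = (−$56 billion) / 0.85 ≈ −$66 billion.

−$66 billion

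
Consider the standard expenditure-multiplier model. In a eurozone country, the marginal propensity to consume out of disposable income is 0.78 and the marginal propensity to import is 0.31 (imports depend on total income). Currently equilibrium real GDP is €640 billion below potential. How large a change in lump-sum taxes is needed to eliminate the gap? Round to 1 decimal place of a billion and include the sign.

Spending multiplier = 1/(1 − c + m) = 1/(1 − 0.78 + 0.31) = 1/0.53 ≈ 1.887.
Tax multiplier = −c·k = −0.78/0.53 ≈ −1.472. Need ΔY = +€640 billion, so ΔT = ΔY/(−c·k) = −(+€640 billion) × 0.53 / 0.78 ≈ −€434.9 billion.
The government should cut lump-sum taxes by €434.9 billion.

−€434.9 billion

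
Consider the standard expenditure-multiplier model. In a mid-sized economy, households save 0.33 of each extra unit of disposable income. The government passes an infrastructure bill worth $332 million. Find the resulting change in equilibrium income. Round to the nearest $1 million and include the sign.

+$1,006 million

MPC = 1 − MPS = 1 − 0.33 = 0.67.
Spending multiplier = 1/(1 − MPC) = 1/(1 − 0.67) = 1/0.33 ≈ 3.03.
ΔY = k × ΔG = (+$332 million) / 0.33 ≈ +$1,006 million.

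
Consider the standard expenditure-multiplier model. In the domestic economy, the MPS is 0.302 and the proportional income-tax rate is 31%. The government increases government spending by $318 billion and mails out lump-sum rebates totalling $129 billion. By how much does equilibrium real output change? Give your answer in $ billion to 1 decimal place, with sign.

MPC = 1 − MPS = 1 − 0.302 = 0.698.
Expenditure multiplier = 1/(1 − c(1−t)) = 1/(1 − 0.698×0.69) = 1/0.51838 ≈ 1.929.
ΔG contributes k·ΔG = (+$318 billion) / 0.51838 ≈ +$613.4 billion.
ΔT of −$129 billion changes first-round spending by −c·ΔT = +$90.042 billion, contributing k·(−c·ΔT) = (+$90.042 billion) / 0.51838 ≈ +$173.7 billion.
Net ΔY = k(ΔG − c·ΔT) = (+$408.042 billion) / 0.51838 ≈ +$787.1 billion.

+$787.1 billion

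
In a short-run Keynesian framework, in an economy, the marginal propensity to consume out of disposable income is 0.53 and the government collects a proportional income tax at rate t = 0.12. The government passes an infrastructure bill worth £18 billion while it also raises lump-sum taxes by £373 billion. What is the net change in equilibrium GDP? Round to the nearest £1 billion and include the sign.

−£337 billion

Expenditure multiplier = 1/(1 − c(1−t)) = 1/(1 − 0.53×0.88) = 1/0.5336 ≈ 1.874.
ΔG contributes k·ΔG = (+£18 billion) / 0.5336 ≈ +£33.7 billion.
ΔT of +£373 billion changes first-round spending by −c·ΔT = −£197.69 billion, contributing k·(−c·ΔT) = (−£197.69 billion) / 0.5336 ≈ −£370.5 billion.
Net ΔY = k(ΔG − c·ΔT) = (−£179.69 billion) / 0.5336 ≈ −£337 billion.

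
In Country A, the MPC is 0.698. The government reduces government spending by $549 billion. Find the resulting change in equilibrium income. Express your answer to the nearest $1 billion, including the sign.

Expenditure multiplier = 1/(1 − MPC) = 1/(1 − 0.698) = 1/0.302 ≈ 3.311.
ΔY = k × ΔG = (−$549 billion) / 0.302 ≈ −$1,818 billion.

−$1,818 billion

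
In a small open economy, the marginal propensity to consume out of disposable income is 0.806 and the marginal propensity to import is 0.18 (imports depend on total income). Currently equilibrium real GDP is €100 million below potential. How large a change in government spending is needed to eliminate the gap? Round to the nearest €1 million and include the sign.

+€37 million

Spending multiplier = 1/(1 − c + m) = 1/(1 − 0.806 + 0.18) = 1/0.374 ≈ 2.674.
Need ΔY = +€100 million, so ΔG = ΔY/k = (+€100 million) × 0.374 ≈ +€37 million.
The government should increase government spending by €37 million.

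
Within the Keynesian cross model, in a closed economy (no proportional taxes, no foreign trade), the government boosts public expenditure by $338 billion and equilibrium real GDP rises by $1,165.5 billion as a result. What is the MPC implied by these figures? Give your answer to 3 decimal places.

Implied spending multiplier k = ΔY/ΔG = 1,165.5/338 ≈ 3.4482.
Since k = 1/(1 − MPC), MPC = 1 − 1/k = 1 − ΔG/ΔY = 1 − 338/1,165.5 ≈ 0.710.

0.710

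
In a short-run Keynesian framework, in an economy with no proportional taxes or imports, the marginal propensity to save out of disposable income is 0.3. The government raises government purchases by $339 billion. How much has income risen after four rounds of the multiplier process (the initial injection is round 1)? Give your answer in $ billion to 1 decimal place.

$858.7 billion

MPC = 1 − MPS = 1 − 0.3 = 0.7.
Round 1 adds ΔG = $339 billion; each later round is MPC = 0.7 times the previous.
After 4 rounds: 339 + 237.3 + 166.11 + 116.277 = ΔG·(1 − c^4)/(1 − c) = 339 × (1 − 0.2401)/0.3 ≈ $858.7 billion.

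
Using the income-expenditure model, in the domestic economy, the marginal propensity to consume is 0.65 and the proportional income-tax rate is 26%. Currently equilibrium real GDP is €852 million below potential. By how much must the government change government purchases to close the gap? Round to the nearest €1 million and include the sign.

+€442 million

Spending multiplier = 1/(1 − c(1−t)) = 1/(1 − 0.65×0.74) = 1/0.519 ≈ 1.927.
Need ΔY = +€852 million, so ΔG = ΔY/k = (+€852 million) × 0.519 ≈ +€442 million.
The government should increase government purchases by €442 million.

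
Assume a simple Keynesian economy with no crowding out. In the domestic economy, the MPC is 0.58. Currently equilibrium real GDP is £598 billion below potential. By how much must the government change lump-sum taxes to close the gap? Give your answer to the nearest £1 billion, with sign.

Spending multiplier = 1/(1 − MPC) = 1/(1 − 0.58) = 1/0.42 ≈ 2.381.
Tax multiplier = −c·k = −0.58/0.42 ≈ −1.381. Need ΔY = +£598 billion, so ΔT = ΔY/(−c·k) = −(+£598 billion) × 0.42 / 0.58 ≈ −£433 billion.
The government should cut lump-sum taxes by £433 billion.

−£433 billion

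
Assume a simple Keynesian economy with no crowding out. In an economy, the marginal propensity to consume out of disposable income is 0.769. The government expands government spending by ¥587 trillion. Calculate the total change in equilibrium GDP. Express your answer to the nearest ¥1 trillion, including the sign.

Government-spending multiplier = 1/(1 − MPC) = 1/(1 − 0.769) = 1/0.231 ≈ 4.329.
ΔY = k × ΔG = (+¥587 trillion) / 0.231 ≈ +¥2,541 trillion.

+¥2,541 trillion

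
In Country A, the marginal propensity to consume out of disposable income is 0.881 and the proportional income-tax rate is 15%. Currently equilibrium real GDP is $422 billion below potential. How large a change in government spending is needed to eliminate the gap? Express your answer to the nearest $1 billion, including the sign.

+$106 billion

Spending multiplier = 1/(1 − c(1−t)) = 1/(1 − 0.881×0.85) = 1/0.25115 ≈ 3.982.
Need ΔY = +$422 billion, so ΔG = ΔY/k = (+$422 billion) × 0.25115 ≈ +$106 billion.
The government should increase government spending by $106 billion.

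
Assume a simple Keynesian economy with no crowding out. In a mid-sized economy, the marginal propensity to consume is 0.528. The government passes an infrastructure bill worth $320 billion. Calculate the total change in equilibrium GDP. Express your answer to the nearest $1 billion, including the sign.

+$678 billion

Government-spending multiplier = 1/(1 − MPC) = 1/(1 − 0.528) = 1/0.472 ≈ 2.119.
ΔY = k × ΔG = (+$320 billion) / 0.472 ≈ +$678 billion.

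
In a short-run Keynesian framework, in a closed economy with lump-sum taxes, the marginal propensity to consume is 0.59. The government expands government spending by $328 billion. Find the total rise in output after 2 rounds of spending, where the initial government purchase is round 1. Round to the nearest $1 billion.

$522 billion

Round 1 adds ΔG = $328 billion; each later round is MPC = 0.59 times the previous.
After 2 rounds: 328 + 193.52 = ΔG·(1 − c^2)/(1 − c) = 328 × (1 − 0.3481)/0.41 ≈ $522 billion.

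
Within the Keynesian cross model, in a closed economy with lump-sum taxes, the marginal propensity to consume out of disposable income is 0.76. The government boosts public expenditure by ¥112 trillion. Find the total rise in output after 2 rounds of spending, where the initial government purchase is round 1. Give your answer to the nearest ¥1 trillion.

¥197 trillion

Round 1 adds ΔG = ¥112 trillion; each later round is MPC = 0.76 times the previous.
After 2 rounds: 112 + 85.12 = ΔG·(1 − c^2)/(1 − c) = 112 × (1 − 0.5776)/0.24 ≈ ¥197 trillion.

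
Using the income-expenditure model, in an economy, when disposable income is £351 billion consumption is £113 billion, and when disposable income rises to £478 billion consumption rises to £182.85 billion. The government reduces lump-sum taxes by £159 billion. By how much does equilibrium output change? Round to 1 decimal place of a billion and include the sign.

MPC = ΔC/ΔYd = (182.85 − 113)/(478 − 351) = 69.85/127 = 0.55.
A lump-sum tax change of −£159 billion shifts disposable income by +£159 billion; first-round consumption changes by −c × ΔT = −0.55 × (−£159 billion) = +£87.45 billion.
Expenditure multiplier = 1/(1 − MPC) = 1/(1 − 0.55) = 1/0.45 ≈ 2.222.
The tax multiplier is −c × k ≈ −1.222, so ΔY = k × (−c·ΔT) = (+£87.45 billion) / 0.45 ≈ +£194.3 billion.

+£194.3 billion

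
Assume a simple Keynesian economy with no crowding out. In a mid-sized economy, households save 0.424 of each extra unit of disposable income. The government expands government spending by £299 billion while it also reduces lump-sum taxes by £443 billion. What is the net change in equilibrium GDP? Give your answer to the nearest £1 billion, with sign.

+£1,307 billion

MPC = 1 − MPS = 1 − 0.424 = 0.576.
Expenditure multiplier = 1/(1 − MPC) = 1/(1 − 0.576) = 1/0.424 ≈ 2.358.
ΔG contributes k·ΔG = (+£299 billion) / 0.424 ≈ +£705.2 billion.
ΔT of −£443 billion changes first-round spending by −c·ΔT = +£255.168 billion, contributing k·(−c·ΔT) = (+£255.168 billion) / 0.424 ≈ +£601.8 billion.
Net ΔY = k(ΔG − c·ΔT) = (+£554.168 billion) / 0.424 = +£1,307 billion.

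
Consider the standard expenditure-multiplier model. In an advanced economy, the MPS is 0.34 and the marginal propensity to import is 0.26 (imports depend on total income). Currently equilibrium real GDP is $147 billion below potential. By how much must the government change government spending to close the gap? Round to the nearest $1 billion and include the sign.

+$88 billion

MPC = 1 − MPS = 1 − 0.34 = 0.66.
Spending multiplier = 1/(1 − c + m) = 1/(1 − 0.66 + 0.26) = 1/0.6 ≈ 1.667.
Need ΔY = +$147 billion, so ΔG = ΔY/k = (+$147 billion) × 0.6 ≈ +$88 billion.
The government should increase government spending by $88 billion.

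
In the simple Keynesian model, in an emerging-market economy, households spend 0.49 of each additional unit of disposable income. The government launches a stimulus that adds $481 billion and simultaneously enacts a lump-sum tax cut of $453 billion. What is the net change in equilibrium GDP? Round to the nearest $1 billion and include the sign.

Expenditure multiplier = 1/(1 − MPC) = 1/(1 − 0.49) = 1/0.51 ≈ 1.961.
ΔG contributes k·ΔG = (+$481 billion) / 0.51 ≈ +$943.1 billion.
ΔT of −$453 billion changes first-round spending by −c·ΔT = +$221.97 billion, contributing k·(−c·ΔT) = (+$221.97 billion) / 0.51 ≈ +$435.2 billion.
Net ΔY = k(ΔG − c·ΔT) = (+$702.97 billion) / 0.51 ≈ +$1,378 billion.

+$1,378 billion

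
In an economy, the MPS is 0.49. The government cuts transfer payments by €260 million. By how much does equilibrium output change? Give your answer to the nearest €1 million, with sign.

MPC = 1 − MPS = 1 − 0.49 = 0.51.
The transfer change shifts disposable income by −€260 million, so first-round consumption changes by c·ΔTR = 0.51 × (−€260 million) = −€132.6 million.
Expenditure multiplier = 1/(1 − MPC) = 1/(1 − 0.51) = 1/0.49 ≈ 2.041.
The transfer multiplier is c × k ≈ 1.041, so ΔY = k × (c·ΔTR) = (−€132.6 million) / 0.49 ≈ −€271 million.

−€271 million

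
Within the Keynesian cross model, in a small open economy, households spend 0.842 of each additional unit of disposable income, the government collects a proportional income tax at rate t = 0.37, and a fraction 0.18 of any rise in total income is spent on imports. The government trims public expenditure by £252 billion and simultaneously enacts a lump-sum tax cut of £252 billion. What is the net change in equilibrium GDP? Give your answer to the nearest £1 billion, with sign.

Expenditure multiplier = 1/(1 − c(1−t) + m) = 1/(1 − 0.842×0.63 + 0.18) = 1/0.64954 ≈ 1.54.
ΔG contributes k·ΔG = (−£252 billion) / 0.64954 ≈ −£388 billion.
ΔT of −£252 billion changes first-round spending by −c·ΔT = +£212.184 billion, contributing k·(−c·ΔT) = (+£212.184 billion) / 0.64954 ≈ +£326.7 billion.
Net ΔY = k(ΔG − c·ΔT) = (−£39.816 billion) / 0.64954 ≈ −£61 billion.

−£61 billion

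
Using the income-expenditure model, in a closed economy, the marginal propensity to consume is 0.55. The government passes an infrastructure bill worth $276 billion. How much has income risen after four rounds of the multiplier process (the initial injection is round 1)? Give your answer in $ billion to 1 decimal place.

$557.2 billion

Round 1 adds ΔG = $276 billion; each later round is MPC = 0.55 times the previous.
After 4 rounds: 276 + 151.8 + 83.49 + 45.9195 = ΔG·(1 − c^4)/(1 − c) = 276 × (1 − 0.09150625)/0.45 ≈ $557.2 billion.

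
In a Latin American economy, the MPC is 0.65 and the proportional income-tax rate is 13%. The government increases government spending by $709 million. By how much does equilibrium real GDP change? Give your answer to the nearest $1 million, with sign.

Government-spending multiplier = 1/(1 − c(1−t)) = 1/(1 − 0.65×0.87) = 1/0.4345 ≈ 2.301.
ΔY = k × ΔG = (+$709 million) / 0.4345 ≈ +$1,632 million.

+$1,632 million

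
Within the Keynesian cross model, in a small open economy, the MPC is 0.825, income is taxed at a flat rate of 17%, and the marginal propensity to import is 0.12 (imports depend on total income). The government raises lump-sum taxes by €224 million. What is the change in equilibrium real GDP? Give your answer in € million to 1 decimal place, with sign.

−€424.6 million

A lump-sum tax change of +€224 million shifts disposable income by −€224 million; first-round consumption changes by −c × ΔT = −0.825 × (+€224 million) = −€184.8 million.
Expenditure multiplier = 1/(1 − c(1−t) + m) = 1/(1 − 0.825×0.83 + 0.12) = 1/0.43525 ≈ 2.298.
The tax multiplier is −c × k ≈ −1.895, so ΔY = k × (−c·ΔT) = (−€184.8 million) / 0.43525 ≈ −€424.6 million.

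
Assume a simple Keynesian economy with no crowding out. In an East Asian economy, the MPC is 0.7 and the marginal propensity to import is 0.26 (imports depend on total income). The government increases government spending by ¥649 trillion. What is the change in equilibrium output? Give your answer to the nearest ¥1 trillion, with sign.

+¥1,159 trillion

Spending multiplier = 1/(1 − c + m) = 1/(1 − 0.7 + 0.26) = 1/0.56 ≈ 1.786.
ΔY = k × ΔG = (+¥649 trillion) / 0.56 ≈ +¥1,159 trillion.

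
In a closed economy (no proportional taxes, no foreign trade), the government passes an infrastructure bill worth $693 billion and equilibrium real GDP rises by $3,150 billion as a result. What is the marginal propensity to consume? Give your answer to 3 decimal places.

0.780

Implied spending multiplier k = ΔY/ΔG = 3,150/693 ≈ 4.5455.
Since k = 1/(1 − MPC), MPC = 1 − 1/k = 1 − ΔG/ΔY = 1 − 693/3,150 = 0.780.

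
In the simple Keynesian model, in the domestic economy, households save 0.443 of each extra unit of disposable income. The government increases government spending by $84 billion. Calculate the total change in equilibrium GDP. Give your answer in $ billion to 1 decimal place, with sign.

+$189.6 billion

MPC = 1 − MPS = 1 − 0.443 = 0.557.
Government-spending multiplier = 1/(1 − MPC) = 1/(1 − 0.557) = 1/0.443 ≈ 2.257.
ΔY = k × ΔG = (+$84 billion) / 0.443 ≈ +$189.6 billion.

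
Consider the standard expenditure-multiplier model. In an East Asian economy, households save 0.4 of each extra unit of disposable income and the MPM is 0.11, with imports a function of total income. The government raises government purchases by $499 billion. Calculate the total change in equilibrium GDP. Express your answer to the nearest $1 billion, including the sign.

+$978 billion

MPC = 1 − MPS = 1 − 0.4 = 0.6.
Government-spending multiplier = 1/(1 − c + m) = 1/(1 − 0.6 + 0.11) = 1/0.51 ≈ 1.961.
ΔY = k × ΔG = (+$499 billion) / 0.51 ≈ +$978 billion.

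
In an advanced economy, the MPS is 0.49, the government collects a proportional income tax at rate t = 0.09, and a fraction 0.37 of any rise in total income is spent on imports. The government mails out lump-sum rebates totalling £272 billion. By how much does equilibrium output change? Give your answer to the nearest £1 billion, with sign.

MPC = 1 − MPS = 1 − 0.49 = 0.51.
A lump-sum tax change of −£272 billion shifts disposable income by +£272 billion; first-round consumption changes by −c × ΔT = −0.51 × (−£272 billion) = +£138.72 billion.
Expenditure multiplier = 1/(1 − c(1−t) + m) = 1/(1 − 0.51×0.91 + 0.37) = 1/0.9059 ≈ 1.104.
The tax multiplier is −c × k ≈ −0.563, so ΔY = k × (−c·ΔT) = (+£138.72 billion) / 0.9059 ≈ +£153 billion.

+£153 billion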